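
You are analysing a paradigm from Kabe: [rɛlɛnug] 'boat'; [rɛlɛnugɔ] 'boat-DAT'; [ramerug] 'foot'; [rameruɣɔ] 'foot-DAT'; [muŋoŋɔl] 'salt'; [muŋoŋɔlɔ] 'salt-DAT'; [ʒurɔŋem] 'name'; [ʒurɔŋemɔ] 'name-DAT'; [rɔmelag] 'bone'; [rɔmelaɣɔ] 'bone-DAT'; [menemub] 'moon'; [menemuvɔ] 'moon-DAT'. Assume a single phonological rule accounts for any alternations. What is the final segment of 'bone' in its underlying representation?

/ɣ/

The root 'bone' surfaces as [rɔmelag] and [rɔmelaɣɔ], with a stem-final [g] ~ [ɣ] alternation.
Compare 'boat', with invariant [g] in [rɛlɛnug] and [rɛlɛnugɔ]: an analysis with underlying /g/ and a rule producing [ɣ] before the DAT suffix would wrongly predict alternation here too.
The alternation reflects word-final hardening: voiced fricatives become stops word-finally. /ɣ/ is underlying.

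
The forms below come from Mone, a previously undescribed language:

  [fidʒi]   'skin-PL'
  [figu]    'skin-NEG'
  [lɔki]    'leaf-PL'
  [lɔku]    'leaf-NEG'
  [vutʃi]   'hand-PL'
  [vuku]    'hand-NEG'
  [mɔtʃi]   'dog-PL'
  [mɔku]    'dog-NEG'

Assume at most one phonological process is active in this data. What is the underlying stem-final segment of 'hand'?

/tʃ/

In [vutʃi] and [vuku] the final segment of 'hand' alternates: [tʃ] ~ [k].
Compare 'leaf', with invariant [k] in [lɔki] and [lɔku]: an analysis with underlying /k/ and a rule producing [tʃ] before the PL suffix would wrongly predict alternation here too.
So /tʃ/ is underlying, and a rule of depalatalization — palato-alveolar /tʃ/ and /dʒ/ become [k] and [g] when no front vowel follows — gives [k].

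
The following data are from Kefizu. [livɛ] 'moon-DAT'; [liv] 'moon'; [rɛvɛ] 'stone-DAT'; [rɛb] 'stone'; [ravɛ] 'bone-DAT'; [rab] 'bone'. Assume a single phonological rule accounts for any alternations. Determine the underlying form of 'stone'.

The root 'stone' surfaces as [rɛvɛ] and [rɛb], with a stem-final [v] ~ [b] alternation.
Compare 'moon', with invariant [v] in [livɛ] and [liv]: an analysis with underlying /v/ and a rule producing [b] in isolation would wrongly predict alternation here too.
So /b/ is underlying, and a rule of intervocalic spirantization — voiced stops become fricatives between vowels — gives [v].

/rɛb/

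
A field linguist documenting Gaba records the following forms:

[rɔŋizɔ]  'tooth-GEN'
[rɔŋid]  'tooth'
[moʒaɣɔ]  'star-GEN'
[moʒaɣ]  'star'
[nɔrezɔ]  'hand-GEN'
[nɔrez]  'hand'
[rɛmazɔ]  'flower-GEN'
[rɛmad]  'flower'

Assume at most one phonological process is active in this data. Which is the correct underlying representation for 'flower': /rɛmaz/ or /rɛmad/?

The stem for 'flower' ends in [z] in [rɛmazɔ] but [d] in [rɛmad].
If /z/ were underlying and a rule turned it into [d] in isolation, 'hand' would also alternate; but it has [z] in both [nɔrezɔ] and [nɔrez].
So /d/ is underlying, and a rule of intervocalic spirantization — voiced stops become fricatives between vowels — gives [z].

/rɛmad/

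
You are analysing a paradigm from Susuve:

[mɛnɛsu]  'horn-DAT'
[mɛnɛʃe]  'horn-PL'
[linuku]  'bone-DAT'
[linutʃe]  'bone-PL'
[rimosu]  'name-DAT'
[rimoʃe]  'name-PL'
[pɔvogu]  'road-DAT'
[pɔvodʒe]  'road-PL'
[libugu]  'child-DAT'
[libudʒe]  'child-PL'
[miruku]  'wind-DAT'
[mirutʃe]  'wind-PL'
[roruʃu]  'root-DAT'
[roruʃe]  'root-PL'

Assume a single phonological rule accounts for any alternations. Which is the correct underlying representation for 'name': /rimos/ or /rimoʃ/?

The root 'name' surfaces as [rimosu] and [rimoʃe], with a stem-final [s] ~ [ʃ] alternation.
But 'root' keeps [ʃ] in both environments ([roruʃu], [roruʃe]), so there is no rule changing /ʃ/ to [s] before the DAT suffix.
So /s/ is underlying, and a rule of palatalization before a front vowel — /k/, /g/ and /s/ become palato-alveolar [tʃ], [dʒ] and [ʃ] before a front vowel — gives [ʃ].

/rimos/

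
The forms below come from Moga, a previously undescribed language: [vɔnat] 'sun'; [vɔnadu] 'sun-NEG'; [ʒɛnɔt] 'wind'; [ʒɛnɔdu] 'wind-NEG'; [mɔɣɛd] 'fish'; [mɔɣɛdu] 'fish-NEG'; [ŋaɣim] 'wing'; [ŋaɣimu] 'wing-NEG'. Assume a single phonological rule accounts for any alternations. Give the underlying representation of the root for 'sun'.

'sun' shows [t] ~ [d] at the end of the stem ([vɔnat] vs [vɔnadu]).
But 'fish' keeps [d] in both environments ([mɔɣɛd], [mɔɣɛdu]), so there is no rule changing /d/ to [t] in isolation.
The alternation reflects intervocalic voicing: voiceless stops become voiced between vowels. /t/ is underlying.

/vɔnat/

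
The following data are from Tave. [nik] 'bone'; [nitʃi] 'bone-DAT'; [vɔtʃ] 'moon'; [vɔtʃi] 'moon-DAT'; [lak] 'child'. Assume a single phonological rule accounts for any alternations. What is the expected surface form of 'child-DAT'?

[latʃi]

In [nik] and [nitʃi] the final segment of 'bone' alternates: [k] ~ [tʃ].
If /tʃ/ were underlying and a rule turned it into [k] in isolation, 'moon' would also alternate; but it has [tʃ] in both [vɔtʃ] and [vɔtʃi].
Therefore /k/ is basic and [tʃ] is derived by palatalization before a front vowel (/k/ becomes palato-alveolar [tʃ] before a front vowel).
The one attested form of 'child', [lak], shows underlying /lak/. Applying the same rule before a front vowel gives [latʃi].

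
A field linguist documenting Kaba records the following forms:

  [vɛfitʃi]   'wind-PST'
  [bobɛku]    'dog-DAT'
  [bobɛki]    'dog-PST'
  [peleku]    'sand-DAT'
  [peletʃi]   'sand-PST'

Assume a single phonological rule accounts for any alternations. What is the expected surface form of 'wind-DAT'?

In [peleku] and [peletʃi] the final segment of 'sand' alternates: [k] ~ [tʃ].
The stem 'dog' ([bobɛku], [bobɛki]) shows [k] unchanged in both environments, so [k] cannot be basic with [tʃ] derived before the PST suffix.
The underlying segment must be /tʃ/; palato-alveolar /tʃ/ becomes [k] when no front vowel follows, yielding [k] there.
From [vɛfitʃi] the stem 'wind' is /vɛfitʃ/; when no front vowel follows this yields [vɛfiku].

[vɛfiku]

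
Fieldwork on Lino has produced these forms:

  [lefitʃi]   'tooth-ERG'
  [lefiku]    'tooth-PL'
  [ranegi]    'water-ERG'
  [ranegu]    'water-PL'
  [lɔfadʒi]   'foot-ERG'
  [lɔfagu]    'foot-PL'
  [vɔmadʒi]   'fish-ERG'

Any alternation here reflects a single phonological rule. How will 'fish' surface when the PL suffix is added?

The stem for 'foot' ends in [dʒ] in [lɔfadʒi] but [g] in [lɔfagu].
The stem 'water' ([ranegi], [ranegu]) shows [g] unchanged in both environments, so [g] cannot be basic with [dʒ] derived before the ERG suffix.
The alternation reflects depalatalization: palato-alveolar /tʃ/ and /dʒ/ become [k] and [g] when no front vowel follows. /dʒ/ is underlying.
The one attested form of 'fish', [vɔmadʒi], shows underlying /vɔmadʒ/. Applying the same rule when no front vowel follows gives [vɔmagu].

[vɔmagu]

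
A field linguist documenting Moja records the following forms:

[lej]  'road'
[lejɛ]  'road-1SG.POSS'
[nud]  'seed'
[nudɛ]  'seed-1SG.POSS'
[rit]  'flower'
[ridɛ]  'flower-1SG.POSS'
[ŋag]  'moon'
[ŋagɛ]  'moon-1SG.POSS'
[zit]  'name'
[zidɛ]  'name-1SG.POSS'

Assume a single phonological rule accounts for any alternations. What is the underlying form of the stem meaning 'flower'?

/rit/

In [rit] and [ridɛ] the final segment of 'flower' alternates: [t] ~ [d].
But 'seed' keeps [d] in both environments ([nud], [nudɛ]), so there is no rule changing /d/ to [t] in isolation.
So /t/ is underlying, and a rule of intervocalic voicing — voiceless stops become voiced between vowels — gives [d].
So 'flower' = /rit/.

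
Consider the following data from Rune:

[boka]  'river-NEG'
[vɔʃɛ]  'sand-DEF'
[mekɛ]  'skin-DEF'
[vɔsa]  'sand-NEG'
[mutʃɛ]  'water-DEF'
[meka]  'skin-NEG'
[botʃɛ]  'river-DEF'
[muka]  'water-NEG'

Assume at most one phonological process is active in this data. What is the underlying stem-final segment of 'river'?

The root 'river' surfaces as [botʃɛ] and [boka], with a stem-final [tʃ] ~ [k] alternation.
If /k/ were underlying and a rule turned it into [tʃ] before the DEF suffix, 'skin' would also alternate; but it has [k] in both [mekɛ] and [meka].
The underlying segment must be /tʃ/; palato-alveolar /tʃ/ and /ʃ/ become [k] and [s] when no front vowel follows, yielding [k] there.

/tʃ/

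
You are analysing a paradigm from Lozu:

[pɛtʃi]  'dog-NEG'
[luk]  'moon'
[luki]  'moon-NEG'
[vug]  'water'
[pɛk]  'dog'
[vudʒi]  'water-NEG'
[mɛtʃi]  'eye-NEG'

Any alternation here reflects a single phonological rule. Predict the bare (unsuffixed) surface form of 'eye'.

[mɛk]

The stem for 'dog' ends in [tʃ] in [pɛtʃi] but [k] in [pɛk].
Compare 'moon', with invariant [k] in [luki] and [luk]: an analysis with underlying /k/ and a rule producing [tʃ] before the NEG suffix would wrongly predict alternation here too.
Therefore /tʃ/ is basic and [k] is derived by depalatalization (palato-alveolar /tʃ/ and /dʒ/ become [k] and [g] when no front vowel follows).
The one attested form of 'eye', [mɛtʃi], shows underlying /mɛtʃ/. Applying the same rule when no front vowel follows gives [mɛk].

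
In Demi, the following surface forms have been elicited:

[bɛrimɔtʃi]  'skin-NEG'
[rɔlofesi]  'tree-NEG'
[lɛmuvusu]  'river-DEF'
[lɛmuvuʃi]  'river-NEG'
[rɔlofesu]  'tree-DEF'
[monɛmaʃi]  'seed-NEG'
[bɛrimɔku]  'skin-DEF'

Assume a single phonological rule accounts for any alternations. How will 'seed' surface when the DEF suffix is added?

[monɛmasu]

The stem for 'river' ends in [s] in [lɛmuvusu] but [ʃ] in [lɛmuvuʃi].
But 'tree' keeps [s] in both environments ([rɔlofesu], [rɔlofesi]), so there is no rule changing /s/ to [ʃ] before the NEG suffix.
So /ʃ/ is underlying, and a rule of depalatalization — palato-alveolar /tʃ/ and /ʃ/ become [k] and [s] when no front vowel follows — gives [s].
The one attested form of 'seed', [monɛmaʃi], shows underlying /monɛmaʃ/. Applying the same rule when no front vowel follows gives [monɛmasu].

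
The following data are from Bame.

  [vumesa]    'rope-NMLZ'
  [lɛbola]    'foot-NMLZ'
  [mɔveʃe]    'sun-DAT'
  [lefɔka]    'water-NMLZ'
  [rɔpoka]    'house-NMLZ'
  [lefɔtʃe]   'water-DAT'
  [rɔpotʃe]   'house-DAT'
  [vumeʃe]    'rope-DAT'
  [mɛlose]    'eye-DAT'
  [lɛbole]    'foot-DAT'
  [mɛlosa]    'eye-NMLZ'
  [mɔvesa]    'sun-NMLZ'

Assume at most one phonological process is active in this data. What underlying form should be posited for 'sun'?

/mɔveʃ/

The root 'sun' surfaces as [mɔvesa] and [mɔveʃe], with a stem-final [s] ~ [ʃ] alternation.
Compare 'eye', with invariant [s] in [mɛlosa] and [mɛlose]: an analysis with underlying /s/ and a rule producing [ʃ] before the DAT suffix would wrongly predict alternation here too.
Therefore /ʃ/ is basic and [s] is derived by depalatalization (palato-alveolar /tʃ/ and /ʃ/ become [k] and [s] when no front vowel follows).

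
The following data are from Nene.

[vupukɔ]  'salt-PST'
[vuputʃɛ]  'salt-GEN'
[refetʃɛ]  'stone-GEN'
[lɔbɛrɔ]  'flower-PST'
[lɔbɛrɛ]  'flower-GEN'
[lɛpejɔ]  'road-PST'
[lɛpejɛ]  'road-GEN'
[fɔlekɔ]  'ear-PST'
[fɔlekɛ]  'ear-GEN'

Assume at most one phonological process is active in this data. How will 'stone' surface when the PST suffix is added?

[refekɔ]

The stem for 'salt' ends in [k] in [vupukɔ] but [tʃ] in [vuputʃɛ].
The stem 'ear' ([fɔlekɔ], [fɔlekɛ]) shows [k] unchanged in both environments, so [k] cannot be basic with [tʃ] derived before the GEN suffix.
The alternation reflects depalatalization: palato-alveolar /tʃ/ becomes [k] when no front vowel follows. /tʃ/ is underlying.
From [refetʃɛ] the stem 'stone' is /refetʃ/; when no front vowel follows this yields [refekɔ].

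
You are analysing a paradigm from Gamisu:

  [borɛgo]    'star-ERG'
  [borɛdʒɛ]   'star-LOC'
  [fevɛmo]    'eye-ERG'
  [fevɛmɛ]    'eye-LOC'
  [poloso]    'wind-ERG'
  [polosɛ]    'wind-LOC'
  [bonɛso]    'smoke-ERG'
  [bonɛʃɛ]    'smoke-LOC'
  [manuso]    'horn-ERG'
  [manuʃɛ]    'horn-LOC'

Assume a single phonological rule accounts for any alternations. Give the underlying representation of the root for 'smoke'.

In [bonɛso] and [bonɛʃɛ] the final segment of 'smoke' alternates: [s] ~ [ʃ].
The stem 'wind' ([poloso], [polosɛ]) shows [s] unchanged in both environments, so [s] cannot be basic with [ʃ] derived before the LOC suffix.
Therefore /ʃ/ is basic and [s] is derived by depalatalization (palato-alveolar /dʒ/ and /ʃ/ become [g] and [s] when no front vowel follows).

/bonɛʃ/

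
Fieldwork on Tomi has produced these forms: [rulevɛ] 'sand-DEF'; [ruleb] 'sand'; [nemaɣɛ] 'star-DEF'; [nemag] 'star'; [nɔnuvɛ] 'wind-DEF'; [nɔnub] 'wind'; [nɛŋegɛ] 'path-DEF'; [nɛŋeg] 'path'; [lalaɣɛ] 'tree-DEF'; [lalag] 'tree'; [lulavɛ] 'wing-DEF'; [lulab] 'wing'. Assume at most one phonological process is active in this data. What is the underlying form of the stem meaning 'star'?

/nemaɣ/

In [nemaɣɛ] and [nemag] the final segment of 'star' alternates: [ɣ] ~ [g].
But 'path' keeps [g] in both environments ([nɛŋegɛ], [nɛŋeg]), so there is no rule changing /g/ to [ɣ] before the DEF suffix.
The alternation reflects word-final hardening: voiced fricatives become stops word-finally. /ɣ/ is underlying.
Hence 'star' is /nemaɣ/ underlyingly.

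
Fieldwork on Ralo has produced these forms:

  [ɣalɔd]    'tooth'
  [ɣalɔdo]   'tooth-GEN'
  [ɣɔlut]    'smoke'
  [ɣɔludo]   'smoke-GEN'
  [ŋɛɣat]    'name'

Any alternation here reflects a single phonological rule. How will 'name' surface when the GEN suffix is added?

[ŋɛɣado]

The root 'smoke' surfaces as [ɣɔlut] and [ɣɔludo], with a stem-final [t] ~ [d] alternation.
The stem 'tooth' ([ɣalɔd], [ɣalɔdo]) shows [d] unchanged in both environments, so [d] cannot be basic with [t] derived in isolation.
Therefore /t/ is basic and [d] is derived by intervocalic voicing (voiceless stops become voiced between vowels).
The one attested form of 'name', [ŋɛɣat], shows underlying /ŋɛɣat/. Applying the same rule between vowels gives [ŋɛɣado].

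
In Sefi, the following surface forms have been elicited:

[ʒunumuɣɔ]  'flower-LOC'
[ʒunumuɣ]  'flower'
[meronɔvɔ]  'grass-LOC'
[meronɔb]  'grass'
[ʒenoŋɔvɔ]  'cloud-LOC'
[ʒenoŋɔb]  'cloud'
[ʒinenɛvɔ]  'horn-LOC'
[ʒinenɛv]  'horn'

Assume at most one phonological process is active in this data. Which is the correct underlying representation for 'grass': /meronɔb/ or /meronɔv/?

/meronɔb/

The stem for 'grass' ends in [v] in [meronɔvɔ] but [b] in [meronɔb].
Compare 'horn', with invariant [v] in [ʒinenɛvɔ] and [ʒinenɛv]: an analysis with underlying /v/ and a rule producing [b] in isolation would wrongly predict alternation here too.
Therefore /b/ is basic and [v] is derived by intervocalic spirantization (voiced stops become fricatives between vowels).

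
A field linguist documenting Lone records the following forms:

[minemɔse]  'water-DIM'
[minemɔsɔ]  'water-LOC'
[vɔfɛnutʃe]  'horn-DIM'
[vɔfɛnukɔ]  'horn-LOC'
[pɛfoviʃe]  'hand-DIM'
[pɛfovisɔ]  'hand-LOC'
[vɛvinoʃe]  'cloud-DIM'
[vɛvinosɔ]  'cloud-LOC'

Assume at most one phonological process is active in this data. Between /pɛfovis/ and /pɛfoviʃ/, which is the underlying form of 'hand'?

/pɛfoviʃ/

'hand' shows [ʃ] ~ [s] at the end of the stem ([pɛfoviʃe] vs [pɛfovisɔ]).
Compare 'water', with invariant [s] in [minemɔse] and [minemɔsɔ]: an analysis with underlying /s/ and a rule producing [ʃ] before the DIM suffix would wrongly predict alternation here too.
Therefore /ʃ/ is basic and [s] is derived by depalatalization (palato-alveolar /tʃ/ and /ʃ/ become [k] and [s] when no front vowel follows).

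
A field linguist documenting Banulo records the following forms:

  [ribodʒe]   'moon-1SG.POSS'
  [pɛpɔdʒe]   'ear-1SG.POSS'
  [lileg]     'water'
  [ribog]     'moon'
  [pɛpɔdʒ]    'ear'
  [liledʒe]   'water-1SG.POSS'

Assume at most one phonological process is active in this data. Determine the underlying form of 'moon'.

The root 'moon' surfaces as [ribog] and [ribodʒe], with a stem-final [g] ~ [dʒ] alternation.
If /dʒ/ were underlying and a rule turned it into [g] in isolation, 'ear' would also alternate; but it has [dʒ] in both [pɛpɔdʒ] and [pɛpɔdʒe].
The underlying segment must be /g/; /g/ becomes palato-alveolar [dʒ] before a front vowel, yielding [dʒ] there.

/ribog/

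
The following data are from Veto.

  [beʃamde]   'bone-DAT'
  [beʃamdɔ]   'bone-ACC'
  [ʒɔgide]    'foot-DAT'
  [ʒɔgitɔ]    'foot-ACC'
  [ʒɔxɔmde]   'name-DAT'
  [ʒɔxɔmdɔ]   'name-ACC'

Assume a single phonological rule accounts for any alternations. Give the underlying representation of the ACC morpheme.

/-tɔ/

The ACC morpheme has two allomorphs, [-dɔ] and [-tɔ].
By contrast the DAT suffix keeps its initial [d] throughout — that segment must be underlying.
So the underlying form is /-tɔ/, and voiceless stops become voiced after a nasal.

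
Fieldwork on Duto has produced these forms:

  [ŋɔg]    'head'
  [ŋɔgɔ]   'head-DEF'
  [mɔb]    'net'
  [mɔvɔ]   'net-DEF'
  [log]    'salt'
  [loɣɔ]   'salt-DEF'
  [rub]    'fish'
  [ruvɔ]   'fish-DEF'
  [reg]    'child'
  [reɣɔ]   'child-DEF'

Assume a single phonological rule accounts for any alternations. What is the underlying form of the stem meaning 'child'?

In [reg] and [reɣɔ] the final segment of 'child' alternates: [g] ~ [ɣ].
Compare 'head', with invariant [g] in [ŋɔg] and [ŋɔgɔ]: an analysis with underlying /g/ and a rule producing [ɣ] before the DEF suffix would wrongly predict alternation here too.
So /ɣ/ is underlying, and a rule of word-final hardening — voiced fricatives become stops word-finally — gives [g].

/reɣ/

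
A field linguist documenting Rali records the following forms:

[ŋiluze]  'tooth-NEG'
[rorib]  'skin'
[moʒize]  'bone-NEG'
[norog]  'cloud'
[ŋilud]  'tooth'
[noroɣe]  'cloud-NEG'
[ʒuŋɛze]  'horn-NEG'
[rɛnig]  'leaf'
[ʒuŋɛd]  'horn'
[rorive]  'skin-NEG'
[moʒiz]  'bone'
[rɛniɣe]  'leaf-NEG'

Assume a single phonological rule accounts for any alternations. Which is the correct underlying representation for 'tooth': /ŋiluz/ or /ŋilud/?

/ŋilud/

In [ŋiluze] and [ŋilud] the final segment of 'tooth' alternates: [z] ~ [d].
If /z/ were underlying and a rule turned it into [d] in isolation, 'bone' would also alternate; but it has [z] in both [moʒize] and [moʒiz].
So /d/ is underlying, and a rule of intervocalic spirantization — voiced stops become fricatives between vowels — gives [z].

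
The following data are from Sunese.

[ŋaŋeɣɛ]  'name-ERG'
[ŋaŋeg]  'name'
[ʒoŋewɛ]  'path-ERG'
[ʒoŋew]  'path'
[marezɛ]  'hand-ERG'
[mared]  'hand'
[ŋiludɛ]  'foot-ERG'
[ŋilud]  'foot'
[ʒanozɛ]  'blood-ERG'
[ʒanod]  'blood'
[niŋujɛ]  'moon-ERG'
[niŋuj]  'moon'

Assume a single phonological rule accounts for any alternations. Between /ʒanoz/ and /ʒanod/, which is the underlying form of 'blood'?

'blood' shows [z] ~ [d] at the end of the stem ([ʒanozɛ] vs [ʒanod]).
But 'foot' keeps [d] in both environments ([ŋiludɛ], [ŋilud]), so there is no rule changing /d/ to [z] before the ERG suffix.
The alternation reflects word-final hardening: voiced fricatives become stops word-finally. /z/ is underlying.

/ʒanoz/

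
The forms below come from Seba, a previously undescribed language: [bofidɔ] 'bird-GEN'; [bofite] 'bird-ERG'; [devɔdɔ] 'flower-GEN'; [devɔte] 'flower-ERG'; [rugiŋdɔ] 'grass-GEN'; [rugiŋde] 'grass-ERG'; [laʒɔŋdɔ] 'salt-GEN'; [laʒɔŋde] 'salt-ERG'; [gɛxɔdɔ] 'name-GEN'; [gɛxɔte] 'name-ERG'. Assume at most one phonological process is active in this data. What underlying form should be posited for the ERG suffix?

The ERG suffix surfaces as [-de] and [-te], depending on the final segment of the stem.
The GEN suffix, which begins with [d], is invariant after every stem; so [d] is not altered by any rule here.
So the underlying form is /-te/, and voiceless stops become voiced after a nasal.

/-te/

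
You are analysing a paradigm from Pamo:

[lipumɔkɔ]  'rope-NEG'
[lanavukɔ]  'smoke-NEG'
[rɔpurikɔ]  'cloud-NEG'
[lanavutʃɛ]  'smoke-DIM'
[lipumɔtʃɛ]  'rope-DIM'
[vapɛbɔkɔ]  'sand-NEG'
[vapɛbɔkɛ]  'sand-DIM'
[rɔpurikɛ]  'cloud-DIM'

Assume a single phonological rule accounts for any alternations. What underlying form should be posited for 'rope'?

/lipumɔtʃ/

In [lipumɔtʃɛ] and [lipumɔkɔ] the final segment of 'rope' alternates: [tʃ] ~ [k].
The stem 'cloud' ([rɔpurikɛ], [rɔpurikɔ]) shows [k] unchanged in both environments, so [k] cannot be basic with [tʃ] derived before the DIM suffix.
So /tʃ/ is underlying, and a rule of depalatalization — palato-alveolar /tʃ/ becomes [k] when no front vowel follows — gives [k].
The underlying form of 'rope' is therefore /lipumɔtʃ/.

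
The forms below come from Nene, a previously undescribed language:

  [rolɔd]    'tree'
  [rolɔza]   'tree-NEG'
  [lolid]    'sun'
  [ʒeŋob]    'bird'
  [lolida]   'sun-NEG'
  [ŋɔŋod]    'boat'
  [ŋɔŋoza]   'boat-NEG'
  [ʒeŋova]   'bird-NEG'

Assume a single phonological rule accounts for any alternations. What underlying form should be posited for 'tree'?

In [rolɔza] and [rolɔd] the final segment of 'tree' alternates: [z] ~ [d].
But 'sun' keeps [d] in both environments ([lolida], [lolid]), so there is no rule changing /d/ to [z] before the NEG suffix.
The underlying segment must be /z/; voiced fricatives become stops word-finally, yielding [d] there.

/rolɔz/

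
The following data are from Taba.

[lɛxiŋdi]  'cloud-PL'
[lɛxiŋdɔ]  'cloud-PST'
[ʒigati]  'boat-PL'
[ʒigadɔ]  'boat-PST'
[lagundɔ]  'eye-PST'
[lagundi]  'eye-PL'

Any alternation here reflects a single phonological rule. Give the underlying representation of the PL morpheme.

The PL suffix surfaces as [-di] and [-ti], depending on the final segment of the stem.
The PST suffix, which begins with [d], is invariant after every stem; so [d] is not altered by any rule here.
The PL suffix is therefore /-ti/ underlyingly, with post-nasal voicing: voiceless stops become voiced after a nasal.

/-ti/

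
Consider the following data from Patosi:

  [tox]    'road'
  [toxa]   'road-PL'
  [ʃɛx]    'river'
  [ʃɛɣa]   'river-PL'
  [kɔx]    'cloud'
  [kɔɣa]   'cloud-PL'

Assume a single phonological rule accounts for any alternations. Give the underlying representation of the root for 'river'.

The stem for 'river' ends in [x] in [ʃɛx] but [ɣ] in [ʃɛɣa].
But 'road' keeps [x] in both environments ([tox], [toxa]), so there is no rule changing /x/ to [ɣ] before the PL suffix.
The alternation reflects word-final obstruent devoicing: voiced obstruents become voiceless word-finally. /ɣ/ is underlying.

/ʃɛɣ/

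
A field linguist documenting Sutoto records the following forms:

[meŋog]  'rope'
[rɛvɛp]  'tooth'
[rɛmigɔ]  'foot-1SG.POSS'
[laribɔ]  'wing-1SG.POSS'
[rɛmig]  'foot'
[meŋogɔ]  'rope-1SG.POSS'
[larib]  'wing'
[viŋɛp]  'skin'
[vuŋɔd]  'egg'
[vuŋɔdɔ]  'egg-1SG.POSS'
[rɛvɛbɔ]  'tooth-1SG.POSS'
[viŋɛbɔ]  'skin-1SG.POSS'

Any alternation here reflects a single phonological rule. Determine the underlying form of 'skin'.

/viŋɛp/

In [viŋɛbɔ] and [viŋɛp] the final segment of 'skin' alternates: [b] ~ [p].
The stem 'wing' ([laribɔ], [larib]) shows [b] unchanged in both environments, so [b] cannot be basic with [p] derived in isolation.
The underlying segment must be /p/; voiceless stops become voiced between vowels, yielding [b] there.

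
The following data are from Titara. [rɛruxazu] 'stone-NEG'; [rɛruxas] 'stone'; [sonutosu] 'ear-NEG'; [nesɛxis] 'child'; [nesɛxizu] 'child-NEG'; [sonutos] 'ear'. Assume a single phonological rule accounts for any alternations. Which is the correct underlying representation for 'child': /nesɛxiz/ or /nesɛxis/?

/nesɛxiz/

In [nesɛxizu] and [nesɛxis] the final segment of 'child' alternates: [z] ~ [s].
But 'ear' keeps [s] in both environments ([sonutosu], [sonutos]), so there is no rule changing /s/ to [z] before the NEG suffix.
So /z/ is underlying, and a rule of word-final obstruent devoicing — voiced obstruents become voiceless word-finally — gives [s].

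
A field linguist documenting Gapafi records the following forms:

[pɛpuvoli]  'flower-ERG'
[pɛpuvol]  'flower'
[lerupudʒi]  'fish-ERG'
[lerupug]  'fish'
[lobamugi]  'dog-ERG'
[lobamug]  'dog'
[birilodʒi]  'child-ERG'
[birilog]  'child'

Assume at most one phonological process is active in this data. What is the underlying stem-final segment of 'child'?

/dʒ/

The root 'child' surfaces as [birilodʒi] and [birilog], with a stem-final [dʒ] ~ [g] alternation.
But 'dog' keeps [g] in both environments ([lobamugi], [lobamug]), so there is no rule changing /g/ to [dʒ] before the ERG suffix.
The underlying segment must be /dʒ/; palato-alveolar /dʒ/ becomes [g] when no front vowel follows, yielding [g] there.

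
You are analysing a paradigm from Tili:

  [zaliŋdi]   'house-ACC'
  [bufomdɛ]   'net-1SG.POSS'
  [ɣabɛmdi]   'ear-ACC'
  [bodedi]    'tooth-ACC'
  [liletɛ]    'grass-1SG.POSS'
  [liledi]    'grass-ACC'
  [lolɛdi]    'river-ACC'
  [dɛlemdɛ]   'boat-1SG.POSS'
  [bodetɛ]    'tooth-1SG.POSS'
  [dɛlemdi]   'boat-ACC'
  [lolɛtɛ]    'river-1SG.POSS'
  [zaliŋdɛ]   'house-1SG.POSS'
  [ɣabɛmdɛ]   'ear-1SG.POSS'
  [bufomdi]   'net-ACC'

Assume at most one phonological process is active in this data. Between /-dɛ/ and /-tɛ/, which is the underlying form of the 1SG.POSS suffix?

The 1SG.POSS suffix surfaces as [-dɛ] and [-tɛ], depending on the final segment of the stem.
By contrast the ACC suffix keeps its initial [d] throughout — that segment must be underlying.
The 1SG.POSS suffix is therefore /-tɛ/ underlyingly, with post-nasal voicing: voiceless stops become voiced after a nasal.

/-tɛ/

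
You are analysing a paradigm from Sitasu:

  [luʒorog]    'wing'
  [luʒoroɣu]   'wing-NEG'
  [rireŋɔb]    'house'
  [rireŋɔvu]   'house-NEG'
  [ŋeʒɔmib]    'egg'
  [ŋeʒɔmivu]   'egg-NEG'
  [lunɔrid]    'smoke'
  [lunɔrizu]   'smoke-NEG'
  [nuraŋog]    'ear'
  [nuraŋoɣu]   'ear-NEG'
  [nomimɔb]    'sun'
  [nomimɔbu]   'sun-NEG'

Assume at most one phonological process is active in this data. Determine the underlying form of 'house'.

/rireŋɔv/

'house' shows [b] ~ [v] at the end of the stem ([rireŋɔb] vs [rireŋɔvu]).
The stem 'sun' ([nomimɔb], [nomimɔbu]) shows [b] unchanged in both environments, so [b] cannot be basic with [v] derived before the NEG suffix.
The underlying segment must be /v/; voiced fricatives become stops word-finally, yielding [b] there.
Hence 'house' is /rireŋɔv/ underlyingly.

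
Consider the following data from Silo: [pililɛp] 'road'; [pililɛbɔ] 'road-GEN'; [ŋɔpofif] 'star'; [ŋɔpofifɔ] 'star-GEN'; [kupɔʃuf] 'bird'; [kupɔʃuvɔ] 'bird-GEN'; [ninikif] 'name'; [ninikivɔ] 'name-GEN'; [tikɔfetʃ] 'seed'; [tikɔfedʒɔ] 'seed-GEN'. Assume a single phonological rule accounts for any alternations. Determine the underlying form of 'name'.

The stem for 'name' ends in [f] in [ninikif] but [v] in [ninikivɔ].
The stem 'star' ([ŋɔpofif], [ŋɔpofifɔ]) shows [f] unchanged in both environments, so [f] cannot be basic with [v] derived before the GEN suffix.
Therefore /v/ is basic and [f] is derived by word-final obstruent devoicing (voiced obstruents become voiceless word-finally).
So 'name' = /ninikiv/.

/ninikiv/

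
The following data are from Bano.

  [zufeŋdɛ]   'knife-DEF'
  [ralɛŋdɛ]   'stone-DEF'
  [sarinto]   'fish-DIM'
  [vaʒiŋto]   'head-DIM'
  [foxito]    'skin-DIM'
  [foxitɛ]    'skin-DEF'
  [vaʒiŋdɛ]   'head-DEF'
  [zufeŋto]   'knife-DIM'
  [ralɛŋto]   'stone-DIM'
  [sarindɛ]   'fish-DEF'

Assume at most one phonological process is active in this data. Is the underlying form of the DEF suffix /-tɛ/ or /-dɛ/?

/-dɛ/

The DEF morpheme has two allomorphs, [-dɛ] and [-tɛ].
The DIM suffix, which begins with [t], is invariant after every stem; so [t] is not altered by any rule here.
The DEF suffix is therefore /-dɛ/ underlyingly, with post-vocalic devoicing: voiced stops become voiceless after a vowel.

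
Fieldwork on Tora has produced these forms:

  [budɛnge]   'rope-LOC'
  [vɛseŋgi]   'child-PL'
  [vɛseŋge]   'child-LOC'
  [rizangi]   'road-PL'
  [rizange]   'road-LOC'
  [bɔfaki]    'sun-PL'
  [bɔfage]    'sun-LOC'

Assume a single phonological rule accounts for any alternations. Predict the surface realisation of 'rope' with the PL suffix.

The PL suffix surfaces as [-gi] and [-ki], depending on the final segment of the stem.
By contrast the LOC suffix keeps its initial [g] throughout — that segment must be underlying.
So the underlying form is /-ki/, and voiceless stops become voiced after a nasal.
After 'rope', which ends in a nasal, the suffix surfaces as [-gi], giving [budɛngi].

[budɛngi]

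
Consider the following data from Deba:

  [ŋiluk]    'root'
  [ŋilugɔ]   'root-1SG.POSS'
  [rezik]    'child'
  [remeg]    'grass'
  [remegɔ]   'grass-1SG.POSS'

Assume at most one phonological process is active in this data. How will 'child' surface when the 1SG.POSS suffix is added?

[rezigɔ]

The root 'root' surfaces as [ŋiluk] and [ŋilugɔ], with a stem-final [k] ~ [g] alternation.
If /g/ were underlying and a rule turned it into [k] in isolation, 'grass' would also alternate; but it has [g] in both [remeg] and [remegɔ].
The alternation reflects intervocalic voicing: voiceless stops become voiced between vowels. /k/ is underlying.
The one attested form of 'child', [rezik], shows underlying /rezik/. Applying the same rule between vowels gives [rezigɔ].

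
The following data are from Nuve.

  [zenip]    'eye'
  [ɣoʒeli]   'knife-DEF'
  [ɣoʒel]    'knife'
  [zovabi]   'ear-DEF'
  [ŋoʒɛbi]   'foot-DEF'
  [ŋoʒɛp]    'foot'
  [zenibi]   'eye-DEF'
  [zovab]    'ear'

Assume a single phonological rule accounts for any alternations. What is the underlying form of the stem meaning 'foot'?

/ŋoʒɛp/

'foot' shows [b] ~ [p] at the end of the stem ([ŋoʒɛbi] vs [ŋoʒɛp]).
The stem 'ear' ([zovabi], [zovab]) shows [b] unchanged in both environments, so [b] cannot be basic with [p] derived in isolation.
The underlying segment must be /p/; voiceless stops become voiced between vowels, yielding [b] there.
The underlying form of 'foot' is therefore /ŋoʒɛp/.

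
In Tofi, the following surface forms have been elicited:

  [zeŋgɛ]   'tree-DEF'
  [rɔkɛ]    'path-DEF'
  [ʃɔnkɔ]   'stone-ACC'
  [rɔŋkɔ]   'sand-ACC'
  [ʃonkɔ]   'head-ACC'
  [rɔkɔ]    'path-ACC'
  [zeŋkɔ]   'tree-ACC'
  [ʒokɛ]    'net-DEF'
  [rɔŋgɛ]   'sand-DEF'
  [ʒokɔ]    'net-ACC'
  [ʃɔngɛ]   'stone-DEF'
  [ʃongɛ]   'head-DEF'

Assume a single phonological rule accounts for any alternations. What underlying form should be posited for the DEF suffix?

The DEF morpheme has two allomorphs, [-gɛ] and [-kɛ].
The ACC suffix, which begins with [k], is invariant after every stem; so [k] is not altered by any rule here.
So the underlying form is /-gɛ/, and voiced stops become voiceless after a vowel.

/-gɛ/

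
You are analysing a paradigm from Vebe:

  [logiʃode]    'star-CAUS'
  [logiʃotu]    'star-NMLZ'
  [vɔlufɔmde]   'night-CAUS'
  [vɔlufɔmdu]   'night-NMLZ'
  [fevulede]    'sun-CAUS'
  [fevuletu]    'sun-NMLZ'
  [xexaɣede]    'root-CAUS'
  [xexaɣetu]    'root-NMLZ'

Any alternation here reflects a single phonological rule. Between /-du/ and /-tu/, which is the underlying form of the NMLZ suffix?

The NMLZ morpheme has two allomorphs, [-du] and [-tu].
By contrast the CAUS suffix keeps its initial [d] throughout — that segment must be underlying.
So the underlying form is /-tu/, and voiceless stops become voiced after a nasal.

/-tu/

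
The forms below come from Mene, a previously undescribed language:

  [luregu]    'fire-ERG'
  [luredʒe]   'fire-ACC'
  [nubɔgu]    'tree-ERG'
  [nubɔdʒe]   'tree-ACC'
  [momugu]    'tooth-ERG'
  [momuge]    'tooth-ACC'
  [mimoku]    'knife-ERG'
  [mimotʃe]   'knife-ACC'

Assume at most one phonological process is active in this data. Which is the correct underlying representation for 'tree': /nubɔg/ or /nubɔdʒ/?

In [nubɔgu] and [nubɔdʒe] the final segment of 'tree' alternates: [g] ~ [dʒ].
Compare 'tooth', with invariant [g] in [momugu] and [momuge]: an analysis with underlying /g/ and a rule producing [dʒ] before the ACC suffix would wrongly predict alternation here too.
The alternation reflects depalatalization: palato-alveolar /tʃ/ and /dʒ/ become [k] and [g] when no front vowel follows. /dʒ/ is underlying.

/nubɔdʒ/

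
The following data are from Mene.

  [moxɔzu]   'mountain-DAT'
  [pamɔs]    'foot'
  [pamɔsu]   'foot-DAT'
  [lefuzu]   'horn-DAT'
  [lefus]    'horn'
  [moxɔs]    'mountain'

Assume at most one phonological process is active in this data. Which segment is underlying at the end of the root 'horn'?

'horn' shows [z] ~ [s] at the end of the stem ([lefuzu] vs [lefus]).
The stem 'foot' ([pamɔsu], [pamɔs]) shows [s] unchanged in both environments, so [s] cannot be basic with [z] derived before the DAT suffix.
So /z/ is underlying, and a rule of word-final obstruent devoicing — voiced obstruents become voiceless word-finally — gives [s].

/z/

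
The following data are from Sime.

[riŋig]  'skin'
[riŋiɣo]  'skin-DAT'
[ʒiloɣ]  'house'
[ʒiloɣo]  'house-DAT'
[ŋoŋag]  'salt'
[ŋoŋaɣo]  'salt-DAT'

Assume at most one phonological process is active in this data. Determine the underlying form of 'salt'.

/ŋoŋag/

In [ŋoŋag] and [ŋoŋaɣo] the final segment of 'salt' alternates: [g] ~ [ɣ].
Compare 'house', with invariant [ɣ] in [ʒiloɣ] and [ʒiloɣo]: an analysis with underlying /ɣ/ and a rule producing [g] in isolation would wrongly predict alternation here too.
So /g/ is underlying, and a rule of intervocalic spirantization — voiced stops become fricatives between vowels — gives [ɣ].
The underlying form of 'salt' is therefore /ŋoŋag/.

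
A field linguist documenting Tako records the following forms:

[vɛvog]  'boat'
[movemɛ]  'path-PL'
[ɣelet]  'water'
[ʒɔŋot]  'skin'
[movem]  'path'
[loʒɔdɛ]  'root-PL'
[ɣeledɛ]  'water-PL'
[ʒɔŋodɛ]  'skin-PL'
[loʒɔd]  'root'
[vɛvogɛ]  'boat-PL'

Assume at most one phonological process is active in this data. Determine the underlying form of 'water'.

/ɣelet/

In [ɣelet] and [ɣeledɛ] the final segment of 'water' alternates: [t] ~ [d].
The stem 'root' ([loʒɔd], [loʒɔdɛ]) shows [d] unchanged in both environments, so [d] cannot be basic with [t] derived in isolation.
The alternation reflects intervocalic voicing: voiceless stops become voiced between vowels. /t/ is underlying.
So 'water' = /ɣelet/.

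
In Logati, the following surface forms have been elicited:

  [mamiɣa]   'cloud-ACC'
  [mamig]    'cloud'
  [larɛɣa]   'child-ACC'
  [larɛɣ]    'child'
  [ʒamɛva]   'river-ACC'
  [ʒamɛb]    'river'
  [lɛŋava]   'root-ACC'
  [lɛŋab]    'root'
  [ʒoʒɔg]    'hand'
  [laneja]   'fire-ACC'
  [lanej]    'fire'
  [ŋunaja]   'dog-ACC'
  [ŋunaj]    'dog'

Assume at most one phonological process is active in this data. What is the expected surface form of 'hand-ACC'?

[ʒoʒɔɣa]

The root 'cloud' surfaces as [mamiɣa] and [mamig], with a stem-final [ɣ] ~ [g] alternation.
If /ɣ/ were underlying and a rule turned it into [g] in isolation, 'child' would also alternate; but it has [ɣ] in both [larɛɣa] and [larɛɣ].
The alternation reflects intervocalic spirantization: voiced stops become fricatives between vowels. /g/ is underlying.
From [ʒoʒɔg] the stem 'hand' is /ʒoʒɔg/; between vowels this yields [ʒoʒɔɣa].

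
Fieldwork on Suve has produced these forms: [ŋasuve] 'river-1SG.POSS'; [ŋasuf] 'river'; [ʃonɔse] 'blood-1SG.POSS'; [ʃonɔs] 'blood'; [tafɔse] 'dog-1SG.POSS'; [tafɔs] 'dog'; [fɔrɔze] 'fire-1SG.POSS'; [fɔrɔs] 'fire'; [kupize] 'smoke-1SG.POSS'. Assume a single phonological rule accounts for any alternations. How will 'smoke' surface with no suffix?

The stem for 'fire' ends in [z] in [fɔrɔze] but [s] in [fɔrɔs].
The stem 'dog' ([tafɔse], [tafɔs]) shows [s] unchanged in both environments, so [s] cannot be basic with [z] derived before the 1SG.POSS suffix.
Therefore /z/ is basic and [s] is derived by word-final obstruent devoicing (voiced obstruents become voiceless word-finally).
From [kupize] the stem 'smoke' is /kupiz/; word-finally this yields [kupis].

[kupis]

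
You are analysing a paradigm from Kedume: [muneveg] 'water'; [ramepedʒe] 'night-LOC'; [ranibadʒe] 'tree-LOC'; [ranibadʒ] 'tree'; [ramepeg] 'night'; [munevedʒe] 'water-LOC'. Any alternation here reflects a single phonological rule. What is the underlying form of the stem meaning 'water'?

The root 'water' surfaces as [munevedʒe] and [muneveg], with a stem-final [dʒ] ~ [g] alternation.
But 'tree' keeps [dʒ] in both environments ([ranibadʒe], [ranibadʒ]), so there is no rule changing /dʒ/ to [g] in isolation.
The underlying segment must be /g/; /g/ becomes palato-alveolar [dʒ] before a front vowel, yielding [dʒ] there.

/muneveg/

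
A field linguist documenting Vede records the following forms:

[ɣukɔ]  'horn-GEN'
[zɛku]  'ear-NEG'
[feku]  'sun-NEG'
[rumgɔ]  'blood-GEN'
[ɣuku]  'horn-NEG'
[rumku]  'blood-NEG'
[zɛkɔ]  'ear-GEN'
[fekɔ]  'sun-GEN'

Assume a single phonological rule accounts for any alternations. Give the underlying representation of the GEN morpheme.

The GEN morpheme has two allomorphs, [-gɔ] and [-kɔ].
By contrast the NEG suffix keeps its initial [k] throughout — that segment must be underlying.
So the underlying form is /-gɔ/, and voiced stops become voiceless after a vowel.

/-gɔ/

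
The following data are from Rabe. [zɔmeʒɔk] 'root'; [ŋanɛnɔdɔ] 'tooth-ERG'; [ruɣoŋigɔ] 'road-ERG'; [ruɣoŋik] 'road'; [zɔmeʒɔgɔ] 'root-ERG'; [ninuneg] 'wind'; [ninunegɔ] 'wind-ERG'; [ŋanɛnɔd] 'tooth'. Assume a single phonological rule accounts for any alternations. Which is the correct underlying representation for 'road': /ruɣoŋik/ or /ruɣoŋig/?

The stem for 'road' ends in [g] in [ruɣoŋigɔ] but [k] in [ruɣoŋik].
But 'wind' keeps [g] in both environments ([ninunegɔ], [ninuneg]), so there is no rule changing /g/ to [k] in isolation.
The alternation reflects intervocalic voicing: voiceless stops become voiced between vowels. /k/ is underlying.

/ruɣoŋik/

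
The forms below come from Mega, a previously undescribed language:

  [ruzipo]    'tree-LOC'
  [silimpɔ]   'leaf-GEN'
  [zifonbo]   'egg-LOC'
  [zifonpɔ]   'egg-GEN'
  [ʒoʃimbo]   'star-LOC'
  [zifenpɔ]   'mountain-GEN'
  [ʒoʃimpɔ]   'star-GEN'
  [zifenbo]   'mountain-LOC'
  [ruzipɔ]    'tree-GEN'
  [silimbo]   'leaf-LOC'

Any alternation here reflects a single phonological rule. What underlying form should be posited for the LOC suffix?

The LOC suffix surfaces as [-bo] and [-po], depending on the final segment of the stem.
The GEN suffix, which begins with [p], is invariant after every stem; so [p] is not altered by any rule here.
The LOC suffix is therefore /-bo/ underlyingly, with post-vocalic devoicing: voiced stops become voiceless after a vowel.

/-bo/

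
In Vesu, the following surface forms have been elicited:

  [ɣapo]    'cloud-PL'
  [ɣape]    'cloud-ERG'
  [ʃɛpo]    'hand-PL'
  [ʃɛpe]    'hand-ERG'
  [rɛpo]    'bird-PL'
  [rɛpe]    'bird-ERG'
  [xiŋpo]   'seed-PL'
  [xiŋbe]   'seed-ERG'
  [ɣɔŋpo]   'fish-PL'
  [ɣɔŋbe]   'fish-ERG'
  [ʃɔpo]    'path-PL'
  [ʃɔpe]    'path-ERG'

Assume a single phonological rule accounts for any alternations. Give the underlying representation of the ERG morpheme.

/-be/

The ERG morpheme has two allomorphs, [-be] and [-pe].
By contrast the PL suffix keeps its initial [p] throughout — that segment must be underlying.
So the underlying form is /-be/, and voiced stops become voiceless after a vowel.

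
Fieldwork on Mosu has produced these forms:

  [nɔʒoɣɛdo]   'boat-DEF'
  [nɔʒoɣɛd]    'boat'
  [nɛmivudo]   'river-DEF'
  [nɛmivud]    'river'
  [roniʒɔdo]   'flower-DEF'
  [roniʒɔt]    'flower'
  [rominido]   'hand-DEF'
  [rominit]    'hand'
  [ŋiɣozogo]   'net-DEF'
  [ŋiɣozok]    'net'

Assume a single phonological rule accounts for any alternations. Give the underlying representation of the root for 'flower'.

The stem for 'flower' ends in [d] in [roniʒɔdo] but [t] in [roniʒɔt].
If /d/ were underlying and a rule turned it into [t] in isolation, 'boat' would also alternate; but it has [d] in both [nɔʒoɣɛdo] and [nɔʒoɣɛd].
The alternation reflects intervocalic voicing: voiceless stops become voiced between vowels. /t/ is underlying.

/roniʒɔt/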